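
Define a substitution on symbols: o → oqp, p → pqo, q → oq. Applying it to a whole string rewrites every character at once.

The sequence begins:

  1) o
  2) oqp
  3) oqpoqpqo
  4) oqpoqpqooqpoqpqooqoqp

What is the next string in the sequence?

oqpoqpqooqpoqpqooqoqpoqpoqpqooqpoqpqooqoqpoqpoqoqpoqpqo

Replace each of the 21 characters of oqpoqpqooqpoqpqooqoqp in place — oqp oq pqo oqp oq pqo oq oqp oqp oq pqo oqp oq pqo oq oqp oqp oq oqp oq pqo — and concatenate.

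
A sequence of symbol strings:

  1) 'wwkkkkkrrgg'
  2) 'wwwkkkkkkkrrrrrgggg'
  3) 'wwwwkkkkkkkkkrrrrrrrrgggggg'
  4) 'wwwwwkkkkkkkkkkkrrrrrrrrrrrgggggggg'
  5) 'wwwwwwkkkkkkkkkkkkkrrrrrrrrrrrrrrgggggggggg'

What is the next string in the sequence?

Reading off run lengths: w runs 2, 3, 4, 5, 6; k runs 5, 7, 9, 11, 13; r runs 2, 5, 8, 11, 14; g runs 2, 4, 6, 8, 10 — each is linear in n (n = 1, 2, …).
For the next term, n = 6, so the run lengths are 7, 15, 17, 12.

wwwwwwwkkkkkkkkkkkkkkkrrrrrrrrrrrrrrrrrgggggggggggg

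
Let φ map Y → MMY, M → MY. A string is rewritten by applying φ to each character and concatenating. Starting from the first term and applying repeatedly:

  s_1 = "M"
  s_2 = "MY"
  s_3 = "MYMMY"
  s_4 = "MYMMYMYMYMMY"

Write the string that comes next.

Expanding MYMMYMYMYMMY: M→MY, Y→MMY, M→MY, M→MY, Y→MMY, M→MY, Y→MMY, M→MY, Y→MMY, M→MY, M→MY, Y→MMY. Concatenated: MY MMY MY MY MMY MY MMY MY MMY MY MY MMY.

MYMMYMYMYMMYMYMMYMYMMYMYMYMMY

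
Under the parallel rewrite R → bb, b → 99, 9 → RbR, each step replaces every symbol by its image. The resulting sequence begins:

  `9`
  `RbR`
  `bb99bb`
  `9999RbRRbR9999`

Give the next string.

Applying the rule to each of the 14 symbols of 9999RbRRbR9999 gives the pieces RbR RbR RbR RbR bb 99 bb bb 99 bb RbR RbR RbR RbR, which concatenate to the answer.

RbRRbRRbRRbRbb99bbbb99bbRbRRbRRbRRbR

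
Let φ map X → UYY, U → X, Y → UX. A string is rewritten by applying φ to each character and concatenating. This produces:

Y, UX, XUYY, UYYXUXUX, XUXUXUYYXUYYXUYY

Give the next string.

φ(XUXUXUYYXUYYXUYY) expands symbol-by-symbol to UYY X UYY X UYY X UX UX UYY X UX UX UYY X UX UX; joining the 16 pieces gives the next term.

UYYXUYYXUYYXUXUXUYYXUXUXUYYXUXUX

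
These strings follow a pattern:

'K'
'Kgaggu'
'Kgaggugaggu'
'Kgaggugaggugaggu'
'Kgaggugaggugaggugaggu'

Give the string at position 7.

Kgaggugaggugaggugaggugaggugaggu

Each term is the previous one with gaggu appended.
From Kgaggugaggugaggugaggu, 2 further steps: Kgaggugaggugaggugaggu → Kgaggugaggugaggugaggugaggu → (answer).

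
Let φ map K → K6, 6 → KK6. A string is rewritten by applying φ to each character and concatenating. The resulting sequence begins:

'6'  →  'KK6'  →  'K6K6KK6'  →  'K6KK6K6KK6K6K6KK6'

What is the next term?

Rewriting the 17 symbols of K6KK6K6KK6K6K6KK6 one by one yields K6 KK6 K6 K6 KK6 K6 KK6 K6 K6 KK6 K6 KK6 K6 KK6 K6 K6 KK6; concatenated:

K6KK6K6K6KK6K6KK6K6K6KK6K6KK6K6KK6K6K6KK6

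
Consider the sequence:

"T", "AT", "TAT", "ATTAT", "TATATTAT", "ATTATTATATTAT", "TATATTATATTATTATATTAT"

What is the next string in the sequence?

Each term (from the third on) is the two preceding terms concatenated in order: term 3 = T·AT = TAT.
So term 8 is ATTATTATATTAT·TATATTATATTATTATATTAT.

ATTATTATATTATTATATTATATTATTATATTAT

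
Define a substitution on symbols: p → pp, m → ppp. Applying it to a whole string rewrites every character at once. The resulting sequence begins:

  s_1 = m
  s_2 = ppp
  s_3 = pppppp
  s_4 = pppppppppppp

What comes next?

pppppppppppppppppppppppp

Apply φ to pppppppppppp symbol by symbol: p→pp, p→pp, p→pp, p→pp, p→pp, p→pp, p→pp, p→pp, p→pp, p→pp, p→pp, p→pp; joined: pp pp pp pp pp pp pp pp pp pp pp pp.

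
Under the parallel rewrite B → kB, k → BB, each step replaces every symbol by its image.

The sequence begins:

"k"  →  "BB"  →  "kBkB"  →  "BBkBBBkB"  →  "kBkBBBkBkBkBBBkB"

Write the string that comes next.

Rewriting the 16 symbols of kBkBBBkBkBkBBBkB one by one yields BB kB BB kB kB kB BB kB BB kB BB kB kB kB BB kB; concatenated:

BBkBBBkBkBkBBBkBBBkBBBkBkBkBBBkB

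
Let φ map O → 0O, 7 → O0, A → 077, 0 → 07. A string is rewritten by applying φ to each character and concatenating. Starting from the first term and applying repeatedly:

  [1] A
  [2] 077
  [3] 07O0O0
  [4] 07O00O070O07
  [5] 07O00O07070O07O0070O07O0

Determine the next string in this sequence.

φ(07O00O07070O07O0070O07O0) expands symbol-by-symbol to 07 O0 0O 07 07 0O 07 O0 07 O0 07 0O 07 O0 0O 07 07 O0 07 0O 07 O0 0O 07; joining the 24 pieces gives the next term.

07O00O07070O07O007O0070O07O00O0707O0070O07O00O07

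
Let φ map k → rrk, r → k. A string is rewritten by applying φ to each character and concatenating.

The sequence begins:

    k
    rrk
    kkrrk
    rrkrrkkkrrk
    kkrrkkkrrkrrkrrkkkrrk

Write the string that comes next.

rrkrrkkkrrkrrkrrkkkrrkkkrrkkkrrkrrkrrkkkrrk

φ(kkrrkkkrrkrrkrrkkkrrk) expands symbol-by-symbol to rrk rrk k k rrk rrk rrk k k rrk k k rrk k k rrk rrk rrk k k rrk; joining the 21 pieces gives the next term.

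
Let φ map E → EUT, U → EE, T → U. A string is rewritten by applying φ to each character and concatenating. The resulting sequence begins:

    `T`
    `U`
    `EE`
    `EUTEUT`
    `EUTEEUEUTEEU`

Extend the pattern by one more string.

EUTEEUEUTEUTEEEUTEEUEUTEUTEE

Expanding EUTEEUEUTEEU: E→EUT, U→EE, T→U, E→EUT, E→EUT, U→EE, E→EUT, U→EE, T→U, E→EUT, E→EUT, U→EE. Concatenated: EUT EE U EUT EUT EE EUT EE U EUT EUT EE.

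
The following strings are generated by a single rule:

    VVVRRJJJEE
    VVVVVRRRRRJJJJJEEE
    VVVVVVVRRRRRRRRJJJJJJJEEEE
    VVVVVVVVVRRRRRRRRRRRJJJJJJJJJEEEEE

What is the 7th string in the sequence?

VVVVVVVVVVVVVVVRRRRRRRRRRRRRRRRRRRRJJJJJJJJJJJJJJJEEEEEEEE

Reading off run lengths: V runs 3, 5, 7, 9; R runs 2, 5, 8, 11; J runs 3, 5, 7, 9; E runs 2, 3, 4, 5 — each is linear in n (n = 1, 2, …).
For term 7, n = 7, so the run lengths are 15, 20, 15, 8.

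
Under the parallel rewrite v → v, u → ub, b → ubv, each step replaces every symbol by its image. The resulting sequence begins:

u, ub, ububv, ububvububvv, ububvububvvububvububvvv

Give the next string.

ububvububvvububvububvvvububvububvvububvububvvvv

Applying the rule to each of the 23 symbols of ububvububvvububvububvvv gives the pieces ub ubv ub ubv v ub ubv ub ubv v v ub ubv ub ubv v ub ubv ub ubv v v v, which concatenate to the answer.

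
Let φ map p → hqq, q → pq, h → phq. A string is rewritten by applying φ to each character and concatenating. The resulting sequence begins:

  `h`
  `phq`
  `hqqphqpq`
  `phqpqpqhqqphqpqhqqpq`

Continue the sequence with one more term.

φ(phqpqpqhqqphqpqhqqpq) expands symbol-by-symbol to hqq phq pq hqq pq hqq pq phq pq pq hqq phq pq hqq pq phq pq pq hqq pq; joining the 20 pieces gives the next term.

hqqphqpqhqqpqhqqpqphqpqpqhqqphqpqhqqpqphqpqpqhqqpq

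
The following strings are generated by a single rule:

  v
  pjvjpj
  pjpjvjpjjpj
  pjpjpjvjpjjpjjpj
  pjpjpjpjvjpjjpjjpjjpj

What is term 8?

Every step adds pj to the front and jpj to the end of the previous string.
From pjpjpjpjvjpjjpjjpjjpj, 3 further steps: pjpjpjpjvjpjjpjjpjjpj → pjpjpjpjpjvjpjjpjjpjjpjjpj → pjpjpjpjpjpjvjpjjpjjpjjpjjpjjpj → (answer).

pjpjpjpjpjpjpjvjpjjpjjpjjpjjpjjpjjpj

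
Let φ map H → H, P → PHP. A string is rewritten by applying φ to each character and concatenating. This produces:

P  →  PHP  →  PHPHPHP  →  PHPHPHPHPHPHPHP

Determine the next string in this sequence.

Rewriting the 15 symbols of PHPHPHPHPHPHPHP one by one yields PHP H PHP H PHP H PHP H PHP H PHP H PHP H PHP; concatenated:

PHPHPHPHPHPHPHPHPHPHPHPHPHPHPHP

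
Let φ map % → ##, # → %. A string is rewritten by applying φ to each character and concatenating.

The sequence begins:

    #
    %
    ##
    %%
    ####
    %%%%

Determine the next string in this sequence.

Apply φ to %%%% symbol by symbol: %→##, %→##, %→##, %→##; joined: ## ## ## ##.

########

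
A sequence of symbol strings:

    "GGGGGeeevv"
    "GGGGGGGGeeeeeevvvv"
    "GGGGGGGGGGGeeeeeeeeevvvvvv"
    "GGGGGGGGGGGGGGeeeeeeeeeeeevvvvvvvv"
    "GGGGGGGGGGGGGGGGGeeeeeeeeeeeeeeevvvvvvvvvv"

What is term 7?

GGGGGGGGGGGGGGGGGGGGGGGeeeeeeeeeeeeeeeeeeeeevvvvvvvvvvvvvv

Term n consists of 3n+2 G's, followed by 3n e's, followed by 2n v's (n = 1, 2, …).
Setting n = 7 gives 23, 21, 14 characters in each block.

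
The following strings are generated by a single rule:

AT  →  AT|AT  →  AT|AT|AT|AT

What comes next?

s(k+1) = s(k)·|·s(k) — each term doubles the last with '|' between the halves.
One more doubling of AT|AT|AT|AT gives the answer.

AT|AT|AT|AT|AT|AT|AT|AT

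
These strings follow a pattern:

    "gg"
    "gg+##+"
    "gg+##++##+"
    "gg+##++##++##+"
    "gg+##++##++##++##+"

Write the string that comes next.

gg+##++##++##++##++##+

Every step adds +##+ to the end: s(k+1) = s(k)·+##+.
One more step from gg+##++##++##++##+ gives the answer.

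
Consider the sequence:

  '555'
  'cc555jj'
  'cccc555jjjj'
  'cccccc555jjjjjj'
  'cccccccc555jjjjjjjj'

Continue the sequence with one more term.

Every step adds cc to the front and jj to the end of the previous string.
Applying this once more to cccccccc555jjjjjjjj:

cccccccccc555jjjjjjjjjj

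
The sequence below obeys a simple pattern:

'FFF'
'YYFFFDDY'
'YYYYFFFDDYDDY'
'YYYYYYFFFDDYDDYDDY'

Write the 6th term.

YYYYYYYYYYFFFDDYDDYDDYDDYDDY

s(k+1) = YY·s(k)·DDY, so each term gains YY as a prefix and DDY as a suffix.
From YYYYYYFFFDDYDDYDDY, 2 further steps: YYYYYYFFFDDYDDYDDY → YYYYYYYYFFFDDYDDYDDYDDY → (answer).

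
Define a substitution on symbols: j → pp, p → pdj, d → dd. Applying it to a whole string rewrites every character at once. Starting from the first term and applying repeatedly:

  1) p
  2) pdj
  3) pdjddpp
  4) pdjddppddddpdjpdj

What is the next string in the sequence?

φ(pdjddppddddpdjpdj) expands symbol-by-symbol to pdj dd pp dd dd pdj pdj dd dd dd dd pdj dd pp pdj dd pp; joining the 17 pieces gives the next term.

pdjddppddddpdjpdjddddddddpdjddpppdjddpp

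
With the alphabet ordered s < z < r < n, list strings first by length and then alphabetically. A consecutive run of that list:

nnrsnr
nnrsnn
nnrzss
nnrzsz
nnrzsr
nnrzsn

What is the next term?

nnrzzs

The successor of nnrzsn increments the rightmost position that isn't already n and resets every position after it to s.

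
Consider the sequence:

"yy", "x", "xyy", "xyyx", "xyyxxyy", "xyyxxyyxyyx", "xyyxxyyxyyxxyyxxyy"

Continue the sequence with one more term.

This is a Fibonacci-style word recurrence s(k) = s(k−1)·s(k−2): e.g. x·yy = xyy.
So term 8 is xyyxxyyxyyxxyyxxyy·xyyxxyyxyyx.

xyyxxyyxyyxxyyxxyyxyyxxyyxyyx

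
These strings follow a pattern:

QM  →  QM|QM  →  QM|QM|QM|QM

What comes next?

Each string is two copies of the previous one joined by '|'.
So the next term is two copies of QM|QM|QM|QM with '|' between the halves.

QM|QM|QM|QM|QM|QM|QM|QM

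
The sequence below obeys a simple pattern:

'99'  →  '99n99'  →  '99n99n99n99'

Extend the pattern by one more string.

Each string is two copies of the previous one joined by 'n'.
Doubling 99n99n99n99 with 'n' between the halves:

99n99n99n99n99n99n99n99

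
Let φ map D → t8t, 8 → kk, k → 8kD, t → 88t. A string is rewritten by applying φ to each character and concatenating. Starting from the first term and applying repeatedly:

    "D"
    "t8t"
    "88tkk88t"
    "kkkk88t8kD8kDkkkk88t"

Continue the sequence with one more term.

8kD8kD8kD8kDkkkk88tkk8kDt8tkk8kDt8t8kD8kD8kD8kDkkkk88t

Applying the rule to each of the 20 symbols of kkkk88t8kD8kDkkkk88t gives the pieces 8kD 8kD 8kD 8kD kk kk 88t kk 8kD t8t kk 8kD t8t 8kD 8kD 8kD 8kD kk kk 88t, which concatenate to the answer.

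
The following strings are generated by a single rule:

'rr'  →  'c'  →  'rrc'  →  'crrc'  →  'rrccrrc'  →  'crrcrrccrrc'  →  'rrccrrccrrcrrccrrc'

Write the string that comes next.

crrcrrccrrcrrccrrccrrcrrccrrc

This is a Fibonacci-style word recurrence s(k) = s(k−2)·s(k−1): e.g. rr·c = rrc.
The next term joins crrcrrccrrc and rrccrrccrrcrrccrrc.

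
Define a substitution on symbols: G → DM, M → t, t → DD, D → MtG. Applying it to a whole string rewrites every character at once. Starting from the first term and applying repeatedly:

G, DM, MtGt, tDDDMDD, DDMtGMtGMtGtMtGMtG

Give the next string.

MtGMtGtDDDMtDDDMtDDDMDDtDDDMtDDDM

Applying the rule to each of the 18 symbols of DDMtGMtGMtGtMtGMtG gives the pieces MtG MtG t DD DM t DD DM t DD DM DD t DD DM t DD DM, which concatenate to the answer.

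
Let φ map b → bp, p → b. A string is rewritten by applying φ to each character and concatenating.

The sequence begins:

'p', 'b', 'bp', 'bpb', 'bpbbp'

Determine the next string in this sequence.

Apply φ to bpbbp symbol by symbol: b→bp, p→b, b→bp, b→bp, p→b; joined: bp b bp bp b.

bpbbpbpb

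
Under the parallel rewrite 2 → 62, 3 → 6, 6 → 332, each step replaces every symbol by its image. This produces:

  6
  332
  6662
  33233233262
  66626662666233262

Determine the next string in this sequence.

Replace each of the 17 characters of 66626662666233262 in place — 332 332 332 62 332 332 332 62 332 332 332 62 6 6 62 332 62 — and concatenate.

332332332623323323326233233233262666233262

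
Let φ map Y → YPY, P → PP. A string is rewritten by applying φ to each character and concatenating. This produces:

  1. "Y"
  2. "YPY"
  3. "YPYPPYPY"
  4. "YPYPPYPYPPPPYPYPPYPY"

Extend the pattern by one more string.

φ(YPYPPYPYPPPPYPYPPYPY) expands symbol-by-symbol to YPY PP YPY PP PP YPY PP YPY PP PP PP PP YPY PP YPY PP PP YPY PP YPY; joining the 20 pieces gives the next term.

YPYPPYPYPPPPYPYPPYPYPPPPPPPPYPYPPYPYPPPPYPYPPYPY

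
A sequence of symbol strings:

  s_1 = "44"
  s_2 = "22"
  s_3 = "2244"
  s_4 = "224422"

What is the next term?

2244222244

Each term (from the third on) is the previous term followed by the one before it: term 3 = 22·44 = 2244.
Continuing: 224422 · 2244 gives term 5.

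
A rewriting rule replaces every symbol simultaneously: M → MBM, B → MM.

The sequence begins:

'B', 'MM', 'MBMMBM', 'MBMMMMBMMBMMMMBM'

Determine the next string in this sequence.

φ(MBMMMMBMMBMMMMBM) expands symbol-by-symbol to MBM MM MBM MBM MBM MBM MM MBM MBM MM MBM MBM MBM MBM MM MBM; joining the 16 pieces gives the next term.

MBMMMMBMMBMMBMMBMMMMBMMBMMMMBMMBMMBMMBMMMMBM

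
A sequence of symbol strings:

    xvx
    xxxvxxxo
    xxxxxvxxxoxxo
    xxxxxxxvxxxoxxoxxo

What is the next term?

Each term wraps the previous one in xx on the left and xxo on the right.
So the next term is xx·xxxxxxxvxxxoxxoxxo·xxo.

xxxxxxxxxvxxxoxxoxxoxxo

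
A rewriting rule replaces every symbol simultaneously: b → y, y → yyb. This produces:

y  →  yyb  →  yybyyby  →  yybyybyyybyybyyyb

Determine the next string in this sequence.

φ(yybyybyyybyybyyyb) expands symbol-by-symbol to yyb yyb y yyb yyb y yyb yyb yyb y yyb yyb y yyb yyb yyb y; joining the 17 pieces gives the next term.

yybyybyyybyybyyybyybyybyyybyybyyybyybyyby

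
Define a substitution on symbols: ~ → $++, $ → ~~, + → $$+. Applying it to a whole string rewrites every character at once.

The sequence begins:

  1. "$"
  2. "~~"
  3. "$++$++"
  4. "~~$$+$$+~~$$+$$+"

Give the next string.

$++$++~~~~$$+~~~~$$+$++$++~~~~$$+~~~~$$+

φ(~~$$+$$+~~$$+$$+) expands symbol-by-symbol to $++ $++ ~~ ~~ $$+ ~~ ~~ $$+ $++ $++ ~~ ~~ $$+ ~~ ~~ $$+; joining the 16 pieces gives the next term.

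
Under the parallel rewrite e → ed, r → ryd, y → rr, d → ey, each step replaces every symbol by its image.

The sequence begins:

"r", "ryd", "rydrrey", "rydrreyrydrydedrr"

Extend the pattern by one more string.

Rewriting the 17 symbols of rydrreyrydrydedrr one by one yields ryd rr ey ryd ryd ed rr ryd rr ey ryd rr ey ed ey ryd ryd; concatenated:

rydrreyrydrydedrrrydrreyrydrreyedeyrydryd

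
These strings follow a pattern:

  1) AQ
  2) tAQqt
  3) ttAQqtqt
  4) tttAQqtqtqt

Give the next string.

Every step adds t to the front and qt to the end of the previous string.
One more step from tttAQqtqtqt gives the answer.

ttttAQqtqtqtqt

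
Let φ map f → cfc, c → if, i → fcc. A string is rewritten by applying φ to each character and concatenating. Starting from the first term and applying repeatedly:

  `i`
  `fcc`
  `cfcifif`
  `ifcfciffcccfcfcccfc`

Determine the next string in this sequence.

Applying the rule to each of the 19 symbols of ifcfciffcccfcfcccfc gives the pieces fcc cfc if cfc if fcc cfc cfc if if if cfc if cfc if if if cfc if, which concatenate to the answer.

fcccfcifcfciffcccfccfcifififcfcifcfcifififcfcif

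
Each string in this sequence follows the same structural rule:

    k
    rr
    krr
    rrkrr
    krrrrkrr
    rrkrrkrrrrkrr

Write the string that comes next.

krrrrkrrrrkrrkrrrrkrr

From term 3 onward, concatenate the second-to-last term with the last: k·rr = krr, rr·krr = rrkrr, …
So term 7 is krrrrkrr·rrkrrkrrrrkrr.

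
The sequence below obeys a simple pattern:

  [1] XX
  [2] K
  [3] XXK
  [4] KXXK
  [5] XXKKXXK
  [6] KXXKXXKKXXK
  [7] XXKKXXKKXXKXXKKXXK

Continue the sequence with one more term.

KXXKXXKKXXKXXKKXXKKXXKXXKKXXK

From term 3 onward, concatenate the second-to-last term with the last: XX·K = XXK, K·XXK = KXXK, …
So term 8 is KXXKXXKKXXK·XXKKXXKKXXKXXKKXXK.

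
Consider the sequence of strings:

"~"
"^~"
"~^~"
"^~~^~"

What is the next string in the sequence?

This is a Fibonacci-style word recurrence s(k) = s(k−2)·s(k−1): e.g. ~·^~ = ~^~.
Continuing: ~^~ · ^~~^~ gives term 5.

~^~^~~^~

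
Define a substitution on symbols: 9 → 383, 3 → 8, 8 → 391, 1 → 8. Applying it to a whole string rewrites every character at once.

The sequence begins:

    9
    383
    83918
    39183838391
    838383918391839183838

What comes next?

Replace each of the 21 characters of 838383918391839183838 in place — 391 8 391 8 391 8 383 8 391 8 383 8 391 8 383 8 391 8 391 8 391 — and concatenate.

3918391839183838391838383918383839183918391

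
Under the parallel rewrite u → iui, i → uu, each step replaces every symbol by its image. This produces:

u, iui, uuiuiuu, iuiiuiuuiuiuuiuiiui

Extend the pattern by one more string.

uuiuiuuuuiuiuuiuiiuiuuiuiuuiuiiuiuuiuiuuuuiuiuu

Replace each of the 19 characters of iuiiuiuuiuiuuiuiiui in place — uu iui uu uu iui uu iui iui uu iui uu iui iui uu iui uu uu iui uu — and concatenate.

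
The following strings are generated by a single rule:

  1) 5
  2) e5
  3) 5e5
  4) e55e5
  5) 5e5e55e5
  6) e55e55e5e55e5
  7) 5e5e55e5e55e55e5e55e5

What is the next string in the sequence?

This is a Fibonacci-style word recurrence s(k) = s(k−2)·s(k−1): e.g. 5·e5 = 5e5.
The next term joins e55e55e5e55e5 and 5e5e55e5e55e55e5e55e5.

e55e55e5e55e55e5e55e5e55e55e5e55e5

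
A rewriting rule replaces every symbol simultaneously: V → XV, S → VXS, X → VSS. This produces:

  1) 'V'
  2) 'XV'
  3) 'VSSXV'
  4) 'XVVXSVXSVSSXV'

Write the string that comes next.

Rewriting the 13 symbols of XVVXSVXSVSSXV one by one yields VSS XV XV VSS VXS XV VSS VXS XV VXS VXS VSS XV; concatenated:

VSSXVXVVSSVXSXVVSSVXSXVVXSVXSVSSXV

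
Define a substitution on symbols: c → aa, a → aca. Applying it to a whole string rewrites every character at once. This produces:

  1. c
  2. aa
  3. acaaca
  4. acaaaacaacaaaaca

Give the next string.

Rewriting the 16 symbols of acaaaacaacaaaaca one by one yields aca aa aca aca aca aca aa aca aca aa aca aca aca aca aa aca; concatenated:

acaaaacaacaacaacaaaacaacaaaacaacaacaacaaaaca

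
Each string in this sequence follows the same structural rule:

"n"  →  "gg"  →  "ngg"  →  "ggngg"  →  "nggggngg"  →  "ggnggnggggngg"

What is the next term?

nggggnggggnggnggggngg

Each term (from the third on) is the two preceding terms concatenated in order: term 3 = n·gg = ngg.
The next term joins nggggngg and ggnggnggggngg.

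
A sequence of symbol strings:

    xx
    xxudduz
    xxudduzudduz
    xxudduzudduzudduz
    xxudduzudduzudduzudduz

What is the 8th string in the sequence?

The strings grow by a fixed suffix udduz each time.
From xxudduzudduzudduzudduz, 3 further steps: xxudduzudduzudduzudduz → xxudduzudduzudduzudduzudduz → xxudduzudduzudduzudduzudduzudduz → (answer).

xxudduzudduzudduzudduzudduzudduzudduz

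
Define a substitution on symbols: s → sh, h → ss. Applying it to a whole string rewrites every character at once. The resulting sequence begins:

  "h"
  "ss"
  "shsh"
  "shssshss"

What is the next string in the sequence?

shssshshshssshsh

Rewriting each symbol of shssshss: s→sh, h→ss, s→sh, s→sh, s→sh, h→ss, s→sh, s→sh, which concatenates to sh ss sh sh sh ss sh sh.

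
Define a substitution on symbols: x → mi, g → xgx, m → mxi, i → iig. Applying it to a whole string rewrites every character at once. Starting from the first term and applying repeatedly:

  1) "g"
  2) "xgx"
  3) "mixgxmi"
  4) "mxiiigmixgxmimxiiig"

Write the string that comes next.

Replace each of the 19 characters of mxiiigmixgxmimxiiig in place — mxi mi iig iig iig xgx mxi iig mi xgx mi mxi iig mxi mi iig iig iig xgx — and concatenate.

mximiiigiigiigxgxmxiiigmixgxmimxiiigmximiiigiigiigxgx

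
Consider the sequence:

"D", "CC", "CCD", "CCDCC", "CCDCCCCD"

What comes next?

CCDCCCCDCCDCC

Each term (from the third on) is the previous term followed by the one before it: term 3 = CC·D = CCD.
Continuing: CCDCCCCD · CCDCC gives term 6.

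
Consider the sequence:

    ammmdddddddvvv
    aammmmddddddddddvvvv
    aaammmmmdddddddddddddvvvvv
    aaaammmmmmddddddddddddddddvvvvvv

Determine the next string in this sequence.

aaaaammmmmmmdddddddddddddddddddvvvvvvv

Term n consists of n-1 a's, followed by n+1 m's, followed by 3n+1 d's, followed by n+1 v's, where the shown terms are n = 2, 3, 4, 5.
Setting n = 6 gives 5, 7, 19, 7 characters in each block.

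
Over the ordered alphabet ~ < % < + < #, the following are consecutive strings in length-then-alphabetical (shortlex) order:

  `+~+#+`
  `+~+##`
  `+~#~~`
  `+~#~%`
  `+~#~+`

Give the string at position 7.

+~#%~

Stepping forward 2 times from +~#~+: +~#~+ → +~#~#, then the target.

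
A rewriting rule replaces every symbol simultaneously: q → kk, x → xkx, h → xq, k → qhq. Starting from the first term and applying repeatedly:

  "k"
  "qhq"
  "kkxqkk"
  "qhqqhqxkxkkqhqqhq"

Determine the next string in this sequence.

Replace each of the 17 characters of qhqqhqxkxkkqhqqhq in place — kk xq kk kk xq kk xkx qhq xkx qhq qhq kk xq kk kk xq kk — and concatenate.

kkxqkkkkxqkkxkxqhqxkxqhqqhqkkxqkkkkxqkk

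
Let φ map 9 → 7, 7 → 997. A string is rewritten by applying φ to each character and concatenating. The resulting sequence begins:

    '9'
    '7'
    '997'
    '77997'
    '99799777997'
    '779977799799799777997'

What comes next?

Rewriting the 21 symbols of 779977799799799777997 one by one yields 997 997 7 7 997 997 997 7 7 997 7 7 997 7 7 997 997 997 7 7 997; concatenated:

9979977799799799777997779977799799799777997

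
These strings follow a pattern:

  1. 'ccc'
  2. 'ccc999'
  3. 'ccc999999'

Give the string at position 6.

ccc999999999999999

The strings grow by a fixed suffix 999 each time.
From ccc999999, 3 further steps: ccc999999 → ccc999999999 → ccc999999999999 → (answer).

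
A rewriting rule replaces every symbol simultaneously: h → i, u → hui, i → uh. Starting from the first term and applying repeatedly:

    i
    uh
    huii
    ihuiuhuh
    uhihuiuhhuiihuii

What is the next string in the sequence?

huiiuhihuiuhhuiiihuiuhuhihuiuhuh

Replace each of the 16 characters of uhihuiuhhuiihuii in place — hui i uh i hui uh hui i i hui uh uh i hui uh uh — and concatenate.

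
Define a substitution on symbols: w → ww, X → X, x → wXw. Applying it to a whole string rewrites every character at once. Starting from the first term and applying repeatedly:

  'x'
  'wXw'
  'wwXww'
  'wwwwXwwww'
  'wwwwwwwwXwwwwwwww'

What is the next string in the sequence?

Replace each of the 17 characters of wwwwwwwwXwwwwwwww in place — ww ww ww ww ww ww ww ww X ww ww ww ww ww ww ww ww — and concatenate.

wwwwwwwwwwwwwwwwXwwwwwwwwwwwwwwww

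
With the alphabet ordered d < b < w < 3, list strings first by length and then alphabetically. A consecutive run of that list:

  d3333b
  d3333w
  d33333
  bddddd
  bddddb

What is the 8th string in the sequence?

Stepping forward 3 times from bddddb: bddddb → bddddw → bdddd3, then the target.

bdddbd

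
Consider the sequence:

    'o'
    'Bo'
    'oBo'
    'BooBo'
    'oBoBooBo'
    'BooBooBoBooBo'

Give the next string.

Each term (from the third on) is the two preceding terms concatenated in order: term 3 = o·Bo = oBo.
So term 7 is oBoBooBo·BooBooBoBooBo.

oBoBooBoBooBooBoBooBo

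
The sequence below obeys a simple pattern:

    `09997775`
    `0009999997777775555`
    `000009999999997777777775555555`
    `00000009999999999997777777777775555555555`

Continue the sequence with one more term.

The n-th term is 2n-1 0's then 3n 9's then 3n 7's then 3n-2 5's (n = 1, 2, …).
At n = 5 the blocks have lengths 9, 15, 15, 13.

0000000009999999999999997777777777777775555555555555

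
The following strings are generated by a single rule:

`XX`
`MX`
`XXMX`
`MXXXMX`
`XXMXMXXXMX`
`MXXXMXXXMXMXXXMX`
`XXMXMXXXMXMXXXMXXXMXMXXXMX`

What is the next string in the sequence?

MXXXMXXXMXMXXXMXXXMXMXXXMXMXXXMXXXMXMXXXMX

From term 3 onward, concatenate the second-to-last term with the last: XX·MX = XXMX, MX·XXMX = MXXXMX, …
So term 8 is MXXXMXXXMXMXXXMX·XXMXMXXXMXMXXXMXXXMXMXXXMX.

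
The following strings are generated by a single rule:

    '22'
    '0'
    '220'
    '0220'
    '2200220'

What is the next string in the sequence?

From term 3 onward, concatenate the second-to-last term with the last: 22·0 = 220, 0·220 = 0220, …
So term 6 is 0220·2200220.

02202200220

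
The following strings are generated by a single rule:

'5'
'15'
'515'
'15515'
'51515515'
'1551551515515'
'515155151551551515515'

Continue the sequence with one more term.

1551551515515515155151551551515515

From term 3 onward, concatenate the second-to-last term with the last: 5·15 = 515, 15·515 = 15515, …
The next term joins 1551551515515 and 515155151551551515515.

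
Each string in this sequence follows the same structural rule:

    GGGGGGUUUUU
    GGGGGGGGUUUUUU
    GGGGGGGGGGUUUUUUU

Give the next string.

The n-th term is 2n G's then n+2 U's, where the shown terms are n = 3, 4, 5.
For the next term, n = 6, so the run lengths are 12, 8.

GGGGGGGGGGGGUUUUUUUU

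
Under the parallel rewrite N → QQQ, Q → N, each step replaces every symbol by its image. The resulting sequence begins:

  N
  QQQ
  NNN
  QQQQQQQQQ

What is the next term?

Expanding QQQQQQQQQ: Q→N, Q→N, Q→N, Q→N, Q→N, Q→N, Q→N, Q→N, Q→N. Concatenated: N N N N N N N N N.

NNNNNNNNN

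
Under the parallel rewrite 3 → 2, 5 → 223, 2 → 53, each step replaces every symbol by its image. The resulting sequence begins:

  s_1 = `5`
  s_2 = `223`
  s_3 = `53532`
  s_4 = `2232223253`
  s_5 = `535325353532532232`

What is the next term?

22322232532232223222325322325353253

φ(535325353532532232) expands symbol-by-symbol to 223 2 223 2 53 223 2 223 2 223 2 53 223 2 53 53 2 53; joining the 18 pieces gives the next term.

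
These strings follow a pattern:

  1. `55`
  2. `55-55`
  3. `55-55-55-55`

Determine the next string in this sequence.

Every step duplicates the string with '-' between the halves.
One more doubling of 55-55-55-55 gives the answer.

55-55-55-55-55-55-55-55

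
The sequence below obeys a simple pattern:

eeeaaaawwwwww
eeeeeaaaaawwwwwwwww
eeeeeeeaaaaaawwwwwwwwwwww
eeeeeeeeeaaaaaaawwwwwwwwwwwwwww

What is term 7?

Each string has the form e^{2n-1} a^{n+2} w^{3n}, where the shown terms are n = 2, 3, 4, 5.
At n = 8 the blocks have lengths 15, 10, 24.

eeeeeeeeeeeeeeeaaaaaaaaaawwwwwwwwwwwwwwwwwwwwwwww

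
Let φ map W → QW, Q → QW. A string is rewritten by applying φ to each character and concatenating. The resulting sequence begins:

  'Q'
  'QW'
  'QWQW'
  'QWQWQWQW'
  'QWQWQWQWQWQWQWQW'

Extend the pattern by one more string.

QWQWQWQWQWQWQWQWQWQWQWQWQWQWQWQW

Applying the rule to each of the 16 symbols of QWQWQWQWQWQWQWQW gives the pieces QW QW QW QW QW QW QW QW QW QW QW QW QW QW QW QW, which concatenate to the answer.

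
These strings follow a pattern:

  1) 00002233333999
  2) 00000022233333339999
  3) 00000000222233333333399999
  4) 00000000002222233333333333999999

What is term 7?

00000000000000002222222233333333333333333999999999

Reading off run lengths: 0 runs 4, 6, 8, 10; 2 runs 2, 3, 4, 5; 3 runs 5, 7, 9, 11; 9 runs 3, 4, 5, 6 — each is linear in n, where the shown terms are n = 2, 3, 4, 5.
Setting n = 8 gives 16, 8, 17, 9 characters in each block.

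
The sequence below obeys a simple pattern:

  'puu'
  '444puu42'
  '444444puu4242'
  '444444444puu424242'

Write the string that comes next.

s(k+1) = 444·s(k)·42, so each term gains 444 as a prefix and 42 as a suffix.
So the next term is 444·444444444puu424242·42.

444444444444puu42424242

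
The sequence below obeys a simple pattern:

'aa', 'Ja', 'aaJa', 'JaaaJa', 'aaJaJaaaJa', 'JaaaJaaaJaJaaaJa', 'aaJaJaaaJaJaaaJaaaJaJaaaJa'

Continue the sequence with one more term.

JaaaJaaaJaJaaaJaaaJaJaaaJaJaaaJaaaJaJaaaJa

From term 3 onward, concatenate the second-to-last term with the last: aa·Ja = aaJa, Ja·aaJa = JaaaJa, …
Continuing: JaaaJaaaJaJaaaJa · aaJaJaaaJaJaaaJaaaJaJaaaJa gives term 8.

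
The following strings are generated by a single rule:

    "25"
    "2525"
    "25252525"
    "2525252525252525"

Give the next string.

Every step duplicates the string.
Doubling 2525252525252525:

25252525252525252525252525252525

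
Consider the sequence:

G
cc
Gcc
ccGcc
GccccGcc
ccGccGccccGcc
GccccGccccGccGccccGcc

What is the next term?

From term 3 onward, concatenate the second-to-last term with the last: G·cc = Gcc, cc·Gcc = ccGcc, …
So term 8 is ccGccGccccGcc·GccccGccccGccGccccGcc.

ccGccGccccGccGccccGccccGccGccccGcc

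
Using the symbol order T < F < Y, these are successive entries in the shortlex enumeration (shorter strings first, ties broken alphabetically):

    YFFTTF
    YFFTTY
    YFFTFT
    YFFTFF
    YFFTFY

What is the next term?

Treat YFFTFY as a base-3 numeral over the given alphabet and add one, carrying through any trailing Y's.

YFFTYT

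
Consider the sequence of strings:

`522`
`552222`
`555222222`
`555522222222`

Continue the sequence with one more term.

Reading off run lengths: 5 runs 1, 2, 3, 4; 2 runs 2, 4, 6, 8 — each is linear in n (n = 1, 2, …).
Setting n = 5 gives 5, 10 characters in each block.

555552222222222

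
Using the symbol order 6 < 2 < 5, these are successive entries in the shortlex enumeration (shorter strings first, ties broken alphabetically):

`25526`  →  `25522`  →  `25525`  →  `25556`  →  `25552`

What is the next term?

25555

The successor of 25552 increments the rightmost position that isn't already 5 and resets every position after it to 6.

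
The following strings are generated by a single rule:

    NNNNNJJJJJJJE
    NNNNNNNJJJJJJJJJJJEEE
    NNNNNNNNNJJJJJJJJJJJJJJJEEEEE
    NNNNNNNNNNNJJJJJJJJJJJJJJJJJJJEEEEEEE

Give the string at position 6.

Each string has the form N^{2n+3} J^{4n+3} E^{2n-1} (n = 1, 2, …).
For term 6, n = 6, so the run lengths are 15, 27, 11.

NNNNNNNNNNNNNNNJJJJJJJJJJJJJJJJJJJJJJJJJJJEEEEEEEEEEE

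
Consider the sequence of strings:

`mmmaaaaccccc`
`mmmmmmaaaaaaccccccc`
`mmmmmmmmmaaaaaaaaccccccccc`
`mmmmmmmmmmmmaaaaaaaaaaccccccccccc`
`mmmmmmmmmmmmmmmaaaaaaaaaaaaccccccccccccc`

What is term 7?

mmmmmmmmmmmmmmmmmmmmmaaaaaaaaaaaaaaaaccccccccccccccccc

Term n consists of 3n m's, followed by 2n+2 a's, followed by 2n+3 c's (n = 1, 2, …).
For term 7, n = 7, so the run lengths are 21, 16, 17.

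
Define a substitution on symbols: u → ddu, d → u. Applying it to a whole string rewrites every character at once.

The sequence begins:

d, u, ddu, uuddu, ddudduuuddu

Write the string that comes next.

Apply φ to ddudduuuddu symbol by symbol: d→u, d→u, u→ddu, d→u, d→u, u→ddu, u→ddu, u→ddu, d→u, d→u, u→ddu; joined: u u ddu u u ddu ddu ddu u u ddu.

uudduuudduddudduuuddu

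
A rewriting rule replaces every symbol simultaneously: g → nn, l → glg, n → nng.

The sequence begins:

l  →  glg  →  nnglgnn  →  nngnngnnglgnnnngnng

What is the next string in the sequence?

Replace each of the 19 characters of nngnngnnglgnnnngnng in place — nng nng nn nng nng nn nng nng nn glg nn nng nng nng nng nn nng nng nn — and concatenate.

nngnngnnnngnngnnnngnngnnglgnnnngnngnngnngnnnngnngnn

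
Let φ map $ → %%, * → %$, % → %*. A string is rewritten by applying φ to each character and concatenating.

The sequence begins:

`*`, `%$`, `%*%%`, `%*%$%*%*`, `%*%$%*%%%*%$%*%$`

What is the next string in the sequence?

Applying the rule to each of the 16 symbols of %*%$%*%%%*%$%*%$ gives the pieces %* %$ %* %% %* %$ %* %* %* %$ %* %% %* %$ %* %%, which concatenate to the answer.

%*%$%*%%%*%$%*%*%*%$%*%%%*%$%*%%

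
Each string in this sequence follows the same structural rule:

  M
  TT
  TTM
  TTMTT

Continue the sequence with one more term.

Each term (from the third on) is the previous term followed by the one before it: term 3 = TT·M = TTM.
The next term joins TTMTT and TTM.

TTMTTTTM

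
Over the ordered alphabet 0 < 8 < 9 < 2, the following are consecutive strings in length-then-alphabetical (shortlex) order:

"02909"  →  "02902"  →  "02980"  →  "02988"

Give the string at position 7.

02990

Stepping forward 3 times from 02988: 02988 → 02989 → 02982, then the target.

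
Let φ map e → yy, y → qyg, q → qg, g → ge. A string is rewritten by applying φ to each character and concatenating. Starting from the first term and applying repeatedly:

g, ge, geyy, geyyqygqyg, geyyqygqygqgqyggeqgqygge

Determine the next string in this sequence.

Replace each of the 24 characters of geyyqygqygqgqyggeqgqygge in place — ge yy qyg qyg qg qyg ge qg qyg ge qg ge qg qyg ge ge yy qg ge qg qyg ge ge yy — and concatenate.

geyyqygqygqgqyggeqgqyggeqggeqgqyggegeyyqggeqgqyggegeyy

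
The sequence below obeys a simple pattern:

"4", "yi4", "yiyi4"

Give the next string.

yiyiyi4

Each term is the previous one with yi prepended.
So the next term is yi·yiyi4.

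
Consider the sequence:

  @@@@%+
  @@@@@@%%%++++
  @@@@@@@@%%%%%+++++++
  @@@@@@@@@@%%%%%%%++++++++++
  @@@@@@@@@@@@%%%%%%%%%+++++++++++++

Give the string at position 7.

@@@@@@@@@@@@@@@@%%%%%%%%%%%%%+++++++++++++++++++

Each string has the form @^{2n+2} %^{2n-1} +^{3n-2} (n = 1, 2, …).
For term 7, n = 7, so the run lengths are 16, 13, 19.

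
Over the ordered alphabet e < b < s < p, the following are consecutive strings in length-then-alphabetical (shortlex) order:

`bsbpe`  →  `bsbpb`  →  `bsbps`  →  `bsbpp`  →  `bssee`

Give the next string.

Find the rightmost character of bssee below p, bump it to the next letter, and reset everything to its right to e.

bsseb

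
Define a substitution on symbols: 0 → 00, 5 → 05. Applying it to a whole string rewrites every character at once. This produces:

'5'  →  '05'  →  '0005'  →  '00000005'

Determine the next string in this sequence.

0000000000000005

Rewriting each symbol of 00000005: 0→00, 0→00, 0→00, 0→00, 0→00, 0→00, 0→00, 5→05, which concatenates to 00 00 00 00 00 00 00 05.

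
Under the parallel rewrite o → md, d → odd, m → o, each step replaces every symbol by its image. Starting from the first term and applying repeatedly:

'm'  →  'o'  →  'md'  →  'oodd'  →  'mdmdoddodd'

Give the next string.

ooddooddmdoddoddmdoddodd

Apply φ to mdmdoddodd symbol by symbol: m→o, d→odd, m→o, d→odd, o→md, d→odd, d→odd, o→md, d→odd, d→odd; joined: o odd o odd md odd odd md odd odd.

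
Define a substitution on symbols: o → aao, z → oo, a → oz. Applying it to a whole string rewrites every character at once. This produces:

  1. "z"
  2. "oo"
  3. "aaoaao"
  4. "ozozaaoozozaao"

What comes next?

aaoooaaoooozozaaoaaoooaaoooozozaao

Replace each of the 14 characters of ozozaaoozozaao in place — aao oo aao oo oz oz aao aao oo aao oo oz oz aao — and concatenate.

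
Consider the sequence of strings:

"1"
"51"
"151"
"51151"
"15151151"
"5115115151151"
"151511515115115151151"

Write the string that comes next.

5115115151151151511515115115151151

This is a Fibonacci-style word recurrence s(k) = s(k−2)·s(k−1): e.g. 1·51 = 151.
Continuing: 5115115151151 · 151511515115115151151 gives term 8.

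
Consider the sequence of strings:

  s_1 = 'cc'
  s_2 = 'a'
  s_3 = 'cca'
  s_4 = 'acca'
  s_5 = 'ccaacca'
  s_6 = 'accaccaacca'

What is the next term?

ccaaccaaccaccaacca

This is a Fibonacci-style word recurrence s(k) = s(k−2)·s(k−1): e.g. cc·a = cca.
The next term joins ccaacca and accaccaacca.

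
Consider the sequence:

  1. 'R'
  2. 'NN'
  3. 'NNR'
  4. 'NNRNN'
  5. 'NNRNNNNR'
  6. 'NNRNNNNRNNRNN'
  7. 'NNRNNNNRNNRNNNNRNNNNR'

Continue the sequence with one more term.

Each term (from the third on) is the previous term followed by the one before it: term 3 = NN·R = NNR.
Continuing: NNRNNNNRNNRNNNNRNNNNR · NNRNNNNRNNRNN gives term 8.

NNRNNNNRNNRNNNNRNNNNRNNRNNNNRNNRNN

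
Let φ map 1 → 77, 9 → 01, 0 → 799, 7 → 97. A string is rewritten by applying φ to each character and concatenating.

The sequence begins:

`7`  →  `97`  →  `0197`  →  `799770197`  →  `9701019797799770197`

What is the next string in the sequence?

01977997779977019701979701019797799770197

φ(9701019797799770197) expands symbol-by-symbol to 01 97 799 77 799 77 01 97 01 97 97 01 01 97 97 799 77 01 97; joining the 19 pieces gives the next term.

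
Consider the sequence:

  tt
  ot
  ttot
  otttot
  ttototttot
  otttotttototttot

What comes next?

This is a Fibonacci-style word recurrence s(k) = s(k−2)·s(k−1): e.g. tt·ot = ttot.
The next term joins ttototttot and otttotttototttot.

ttototttototttotttototttot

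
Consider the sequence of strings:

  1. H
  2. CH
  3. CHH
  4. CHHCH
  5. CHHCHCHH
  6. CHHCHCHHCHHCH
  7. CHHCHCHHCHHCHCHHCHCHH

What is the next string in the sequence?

CHHCHCHHCHHCHCHHCHCHHCHHCHCHHCHHCH

This is a Fibonacci-style word recurrence s(k) = s(k−1)·s(k−2): e.g. CH·H = CHH.
So term 8 is CHHCHCHHCHHCHCHHCHCHH·CHHCHCHHCHHCH.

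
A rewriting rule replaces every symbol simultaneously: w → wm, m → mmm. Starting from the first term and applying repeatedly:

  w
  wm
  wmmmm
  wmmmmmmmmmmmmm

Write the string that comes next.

φ(wmmmmmmmmmmmmm) expands symbol-by-symbol to wm mmm mmm mmm mmm mmm mmm mmm mmm mmm mmm mmm mmm mmm; joining the 14 pieces gives the next term.

wmmmmmmmmmmmmmmmmmmmmmmmmmmmmmmmmmmmmmmmm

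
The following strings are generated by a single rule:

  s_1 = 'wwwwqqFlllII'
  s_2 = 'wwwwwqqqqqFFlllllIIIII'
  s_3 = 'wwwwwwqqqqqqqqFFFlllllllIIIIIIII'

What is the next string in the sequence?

wwwwwwwqqqqqqqqqqqFFFFlllllllllIIIIIIIIIII

Term n consists of n+3 w's, followed by 3n-1 q's, followed by n F's, followed by 2n+1 l's, followed by 3n-1 I's (n = 1, 2, …).
At n = 4 the blocks have lengths 7, 11, 4, 9, 11.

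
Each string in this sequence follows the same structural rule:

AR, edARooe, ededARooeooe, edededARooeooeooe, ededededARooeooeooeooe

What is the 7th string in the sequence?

ededededededARooeooeooeooeooeooe

s(k+1) = ed·s(k)·ooe, so each term gains ed as a prefix and ooe as a suffix.
From ededededARooeooeooeooe, 2 further steps: ededededARooeooeooeooe → edededededARooeooeooeooeooe → (answer).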